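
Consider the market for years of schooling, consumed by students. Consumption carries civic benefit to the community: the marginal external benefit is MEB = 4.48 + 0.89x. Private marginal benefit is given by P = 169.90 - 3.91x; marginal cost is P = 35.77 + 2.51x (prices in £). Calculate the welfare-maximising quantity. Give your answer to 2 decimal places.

Social marginal benefit = demand + MEB = 174.38 - 3.02x.
Set SMB = MC: 174.38 - 3.02x = 35.77 + 2.51x → x* = 25.0651.

x* = 25.07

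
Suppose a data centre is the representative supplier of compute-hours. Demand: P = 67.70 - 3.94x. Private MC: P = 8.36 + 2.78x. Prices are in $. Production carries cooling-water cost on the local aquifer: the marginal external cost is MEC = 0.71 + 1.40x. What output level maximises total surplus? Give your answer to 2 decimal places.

x* = 7.22

Social marginal cost = private MC + MEC = 9.07 + 4.18x.
Set SMC = demand: 9.07 + 4.18x = 67.70 - 3.94x → x* = 7.2204.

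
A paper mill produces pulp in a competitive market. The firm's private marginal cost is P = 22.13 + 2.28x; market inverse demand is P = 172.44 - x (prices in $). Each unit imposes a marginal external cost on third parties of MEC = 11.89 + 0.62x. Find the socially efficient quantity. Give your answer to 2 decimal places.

x* = 35.49

Social marginal cost = private MC + MEC = 34.02 + 2.90x.
Set SMC = demand: 34.02 + 2.90x = 172.44 - x → x* = 35.4923.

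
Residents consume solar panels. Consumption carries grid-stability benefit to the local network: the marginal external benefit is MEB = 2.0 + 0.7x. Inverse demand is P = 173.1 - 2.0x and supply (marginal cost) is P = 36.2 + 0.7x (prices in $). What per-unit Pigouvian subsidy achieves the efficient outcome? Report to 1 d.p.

subsidy = $50.6 per unit

Social marginal benefit = demand + MEB = 175.1 - 1.3x.
Set SMB = MC: 175.1 - 1.3x = 36.2 + 0.7x → x* = 69.4500.
The Pigouvian subsidy equals MEB at x*: 2.0 + 0.7×69.4500 = 50.6150.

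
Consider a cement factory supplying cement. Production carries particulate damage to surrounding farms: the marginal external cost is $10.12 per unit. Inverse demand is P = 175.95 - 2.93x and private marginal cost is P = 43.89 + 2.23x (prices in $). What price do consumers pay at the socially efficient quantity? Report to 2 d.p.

P = $106.71

Social marginal cost = private MC + MEC = 54.01 + 2.23x.
Set SMC = demand: 54.01 + 2.23x = 175.95 - 2.93x → x* = 23.6318.
Consumer price on the demand curve at x*: 175.95 − 2.93×23.6318 = 106.7088.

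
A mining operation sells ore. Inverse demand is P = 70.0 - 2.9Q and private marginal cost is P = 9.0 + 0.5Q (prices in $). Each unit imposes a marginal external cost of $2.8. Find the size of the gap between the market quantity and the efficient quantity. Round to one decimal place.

Market equilibrium (private): 9.0 + 0.5Q = 70.0 - 2.9Q → Q_m = 17.9412.
Social marginal cost = private MC + MEC = 11.8 + 0.5Q.
Set SMC = demand: 11.8 + 0.5Q = 70.0 - 2.9Q → Q* = 17.1176.
Gap = |17.9412 − 17.1176| = 0.8236.

0.8 units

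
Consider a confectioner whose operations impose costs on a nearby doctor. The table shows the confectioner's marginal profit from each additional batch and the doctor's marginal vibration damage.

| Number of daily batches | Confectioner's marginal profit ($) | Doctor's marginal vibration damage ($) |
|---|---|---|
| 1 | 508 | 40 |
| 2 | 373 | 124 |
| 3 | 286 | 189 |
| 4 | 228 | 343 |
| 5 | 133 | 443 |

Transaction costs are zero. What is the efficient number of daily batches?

3

Bargaining reaches the level where marginal profit last exceeds marginal vibration damage.
That holds through level 3 (286 ≥ 189) but not at 4 (228 < 343).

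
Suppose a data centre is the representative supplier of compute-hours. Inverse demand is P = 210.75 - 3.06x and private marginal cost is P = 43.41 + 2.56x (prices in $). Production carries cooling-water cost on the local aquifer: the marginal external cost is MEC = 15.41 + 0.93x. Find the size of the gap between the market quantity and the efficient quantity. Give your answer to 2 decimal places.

Market equilibrium (private): 43.41 + 2.56x = 210.75 - 3.06x → x_m = 29.7758.
Social marginal cost = private MC + MEC = 58.82 + 3.49x.
Set SMC = demand: 58.82 + 3.49x = 210.75 - 3.06x → x* = 23.1954.
Gap = |29.7758 − 23.1954| = 6.5804.

6.58 units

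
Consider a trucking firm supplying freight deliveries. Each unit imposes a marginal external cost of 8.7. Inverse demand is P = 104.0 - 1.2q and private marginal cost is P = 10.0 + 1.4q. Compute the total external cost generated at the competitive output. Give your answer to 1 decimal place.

Market equilibrium (private): 10.0 + 1.4q = 104.0 - 1.2q → q_m = 36.1538.
Total external cost = MEC × q_m = 8.7 × 36.1538 = 314.5381.

314.5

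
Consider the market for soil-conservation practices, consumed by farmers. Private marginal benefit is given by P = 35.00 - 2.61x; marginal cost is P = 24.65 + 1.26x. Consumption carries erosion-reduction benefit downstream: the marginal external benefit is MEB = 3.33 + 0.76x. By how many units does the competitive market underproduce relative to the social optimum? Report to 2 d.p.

Market equilibrium (private): 24.65 + 1.26x = 35.00 - 2.61x → x_m = 2.6744.
Social marginal benefit = demand + MEB = 38.33 - 1.85x.
Set SMB = MC: 38.33 - 1.85x = 24.65 + 1.26x → x* = 4.3987.
Gap = |2.6744 − 4.3987| = 1.7243.

1.72 units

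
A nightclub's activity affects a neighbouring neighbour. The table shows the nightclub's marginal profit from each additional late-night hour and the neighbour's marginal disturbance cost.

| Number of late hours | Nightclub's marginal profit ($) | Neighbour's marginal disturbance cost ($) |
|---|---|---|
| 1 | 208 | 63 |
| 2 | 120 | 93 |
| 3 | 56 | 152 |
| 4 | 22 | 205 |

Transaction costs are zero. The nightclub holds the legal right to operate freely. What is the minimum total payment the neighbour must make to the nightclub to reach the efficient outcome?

Left alone the nightclub would choose level 4 (marginal profit stays positive).
Efficient level: k* = 2 (marginal profit ≥ marginal disturbance cost through 2).
The neighbour must at least cover the nightclub's forgone profit from cutting 4→2: 56 + 22 = 78.

$78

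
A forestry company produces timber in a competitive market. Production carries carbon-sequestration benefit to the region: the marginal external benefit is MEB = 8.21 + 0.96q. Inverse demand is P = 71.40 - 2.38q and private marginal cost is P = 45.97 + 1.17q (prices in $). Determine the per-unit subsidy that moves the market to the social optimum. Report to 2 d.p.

subsidy = $20.68 per unit

Social marginal cost = private MC − MEB = 37.76 + 0.21q.
Set SMC = demand: 37.76 + 0.21q = 71.40 - 2.38q → q* = 12.9884.
The Pigouvian subsidy equals MEB at q*: 8.21 + 0.96×12.9884 = 20.6789.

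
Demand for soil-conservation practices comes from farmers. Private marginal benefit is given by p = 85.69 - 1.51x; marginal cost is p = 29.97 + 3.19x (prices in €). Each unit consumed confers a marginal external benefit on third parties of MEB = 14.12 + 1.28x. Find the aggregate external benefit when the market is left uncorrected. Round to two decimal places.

Market equilibrium (private): 29.97 + 3.19x = 85.69 - 1.51x → x_m = 11.8553.
Total external benefit = ∫₀^{x_m} (14.12 + 1.28x) dx = 14.12×11.8553 + ½×1.28×11.8553² = 257.3476.

€257.35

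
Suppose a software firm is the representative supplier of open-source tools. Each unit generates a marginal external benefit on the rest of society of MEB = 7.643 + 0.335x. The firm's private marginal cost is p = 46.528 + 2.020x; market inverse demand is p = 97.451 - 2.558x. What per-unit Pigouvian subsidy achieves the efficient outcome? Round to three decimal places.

Social marginal cost = private MC − MEB = 38.885 + 1.685x.
Set SMC = demand: 38.885 + 1.685x = 97.451 - 2.558x → x* = 13.8030.
The Pigouvian subsidy equals MEB at x*: 7.643 + 0.335×13.8030 = 12.2670.

subsidy = 12.267 per unit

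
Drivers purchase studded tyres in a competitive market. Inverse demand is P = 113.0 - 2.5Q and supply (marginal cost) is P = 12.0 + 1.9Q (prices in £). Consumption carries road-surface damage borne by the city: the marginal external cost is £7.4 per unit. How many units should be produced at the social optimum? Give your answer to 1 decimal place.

Q* = 21.3

Social marginal benefit = demand − MEC = 105.6 - 2.5Q.
Set SMB = MC: 105.6 - 2.5Q = 12.0 + 1.9Q → Q* = 21.2727.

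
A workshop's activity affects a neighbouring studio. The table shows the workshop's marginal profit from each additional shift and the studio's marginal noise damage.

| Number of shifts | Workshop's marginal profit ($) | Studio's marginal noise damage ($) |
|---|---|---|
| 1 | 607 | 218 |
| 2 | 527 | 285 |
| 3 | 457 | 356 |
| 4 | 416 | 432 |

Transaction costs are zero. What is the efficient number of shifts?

Bargaining reaches the level where marginal profit last exceeds marginal noise damage.
That holds through level 3 (457 ≥ 356) but not at 4 (416 < 432).

3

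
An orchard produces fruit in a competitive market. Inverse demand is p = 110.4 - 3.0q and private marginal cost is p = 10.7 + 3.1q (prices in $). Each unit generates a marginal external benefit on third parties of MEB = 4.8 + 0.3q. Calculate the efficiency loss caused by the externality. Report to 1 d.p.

DWL = $8.1

Market equilibrium (private): 10.7 + 3.1q = 110.4 - 3.0q → q_m = 16.3443.
Social marginal cost = private MC − MEB = 5.9 + 2.8q.
Set SMC = demand: 5.9 + 2.8q = 110.4 - 3.0q → q* = 18.0172.
The loss is the area between SMC and demand from q* to q_m; with linear curves that's a triangle of height MEB(q_m).
DWL = ½ × 1.6729 × 9.7033 = 8.1163.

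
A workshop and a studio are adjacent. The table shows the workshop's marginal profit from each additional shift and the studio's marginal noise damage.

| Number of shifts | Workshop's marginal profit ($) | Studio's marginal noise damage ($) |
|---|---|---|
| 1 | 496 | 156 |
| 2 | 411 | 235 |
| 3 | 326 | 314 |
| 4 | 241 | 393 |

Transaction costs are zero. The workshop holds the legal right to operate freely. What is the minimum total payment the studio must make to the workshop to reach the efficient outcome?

Left alone the workshop would choose level 4 (marginal profit stays positive).
Efficient level: k* = 3 (marginal profit ≥ marginal noise damage through 3).
The studio must at least cover the workshop's forgone profit from cutting 4→3: 241 = 241.

$241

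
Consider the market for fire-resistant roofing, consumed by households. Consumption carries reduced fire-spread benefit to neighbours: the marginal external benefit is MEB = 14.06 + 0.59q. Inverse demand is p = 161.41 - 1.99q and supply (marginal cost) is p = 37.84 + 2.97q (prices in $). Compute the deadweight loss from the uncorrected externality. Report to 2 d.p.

Market equilibrium (private): 37.84 + 2.97q = 161.41 - 1.99q → q_m = 24.9133.
Social marginal benefit = demand + MEB = 175.47 - 1.40q.
Set SMB = MC: 175.47 - 1.40q = 37.84 + 2.97q → q* = 31.4943.
Height of the DWL triangle at q_m is SMB(q_m) − MC(q_m) = MEB(q_m) = 28.7589.
DWL = ½ × 6.5810 × 28.7589 = 94.6312.

DWL = $94.63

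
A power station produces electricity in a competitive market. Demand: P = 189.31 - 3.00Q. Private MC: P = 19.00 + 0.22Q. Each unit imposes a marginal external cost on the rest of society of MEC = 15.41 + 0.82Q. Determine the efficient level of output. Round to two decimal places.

Q* = 38.34

Social marginal cost = private MC + MEC = 34.41 + 1.04Q.
Set SMC = demand: 34.41 + 1.04Q = 189.31 - 3.00Q → Q* = 38.3416.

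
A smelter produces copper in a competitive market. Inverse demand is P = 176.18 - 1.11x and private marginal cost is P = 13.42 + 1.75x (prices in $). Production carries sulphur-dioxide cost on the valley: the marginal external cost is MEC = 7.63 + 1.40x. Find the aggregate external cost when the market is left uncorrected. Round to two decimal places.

Market equilibrium (private): 13.42 + 1.75x = 176.18 - 1.11x → x_m = 56.9091.
Total external cost = ∫₀^{x_m} (7.63 + 1.40x) dx = 7.63×56.9091 + ½×1.40×56.9091² = 2701.2684.

$2701.27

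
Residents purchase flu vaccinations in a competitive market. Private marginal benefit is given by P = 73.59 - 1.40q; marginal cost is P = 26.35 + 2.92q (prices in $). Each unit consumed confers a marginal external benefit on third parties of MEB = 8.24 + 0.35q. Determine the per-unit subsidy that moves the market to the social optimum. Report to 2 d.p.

Social marginal benefit = demand + MEB = 81.83 - 1.05q.
Set SMB = MC: 81.83 - 1.05q = 26.35 + 2.92q → q* = 13.9748.
The Pigouvian subsidy equals MEB at q*: 8.24 + 0.35×13.9748 = 13.1312.

subsidy = $13.13 per unit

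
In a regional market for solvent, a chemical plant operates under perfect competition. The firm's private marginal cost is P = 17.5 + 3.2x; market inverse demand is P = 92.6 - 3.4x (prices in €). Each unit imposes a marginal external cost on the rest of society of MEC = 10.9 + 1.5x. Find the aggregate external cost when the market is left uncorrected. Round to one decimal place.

€221.1

Market equilibrium (private): 17.5 + 3.2x = 92.6 - 3.4x → x_m = 11.3788.
Total external cost = ∫₀^{x_m} (10.9 + 1.5x) dx = 10.9×11.3788 + ½×1.5×11.3788² = 221.1367.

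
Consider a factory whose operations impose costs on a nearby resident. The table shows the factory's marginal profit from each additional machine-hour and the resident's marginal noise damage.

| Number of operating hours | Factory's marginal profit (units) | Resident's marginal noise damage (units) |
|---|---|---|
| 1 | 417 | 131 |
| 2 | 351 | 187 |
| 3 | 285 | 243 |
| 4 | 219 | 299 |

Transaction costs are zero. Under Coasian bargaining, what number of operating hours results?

Bargaining reaches the level where marginal profit last exceeds marginal noise damage.
That holds through level 3 (285 ≥ 243) but not at 4 (219 < 299).

3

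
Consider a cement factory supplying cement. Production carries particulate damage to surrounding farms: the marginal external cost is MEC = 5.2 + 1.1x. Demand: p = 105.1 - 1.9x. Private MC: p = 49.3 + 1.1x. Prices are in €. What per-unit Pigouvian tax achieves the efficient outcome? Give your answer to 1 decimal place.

Social marginal cost = private MC + MEC = 54.5 + 2.2x.
Set SMC = demand: 54.5 + 2.2x = 105.1 - 1.9x → x* = 12.3415.
The Pigouvian tax equals MEC at x*: 5.2 + 1.1×12.3415 = 18.7757.

tax = €18.8 per unit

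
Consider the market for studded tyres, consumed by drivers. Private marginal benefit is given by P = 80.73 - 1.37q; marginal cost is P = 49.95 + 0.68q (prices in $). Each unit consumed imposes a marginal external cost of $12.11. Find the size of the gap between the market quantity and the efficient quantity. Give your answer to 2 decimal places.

5.91 units

Market equilibrium (private): 49.95 + 0.68q = 80.73 - 1.37q → q_m = 15.0146.
Social marginal benefit = demand − MEC = 68.62 - 1.37q.
Set SMB = MC: 68.62 - 1.37q = 49.95 + 0.68q → q* = 9.1073.
Gap = |15.0146 − 9.1073| = 5.9073.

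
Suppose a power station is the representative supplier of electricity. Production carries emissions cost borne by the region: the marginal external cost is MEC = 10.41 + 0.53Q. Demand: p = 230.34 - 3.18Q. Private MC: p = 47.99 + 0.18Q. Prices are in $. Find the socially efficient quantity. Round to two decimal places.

Q* = 44.20

Social marginal cost = private MC + MEC = 58.40 + 0.71Q.
Set SMC = demand: 58.40 + 0.71Q = 230.34 - 3.18Q → Q* = 44.2005.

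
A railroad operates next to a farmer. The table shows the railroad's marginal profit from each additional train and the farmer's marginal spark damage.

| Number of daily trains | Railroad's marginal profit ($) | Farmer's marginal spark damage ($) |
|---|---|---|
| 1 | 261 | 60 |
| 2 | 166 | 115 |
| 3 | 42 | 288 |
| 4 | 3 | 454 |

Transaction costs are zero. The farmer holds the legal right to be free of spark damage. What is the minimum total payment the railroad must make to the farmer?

$175

Efficient level: marginal profit ≥ marginal spark damage through level 2, so k* = 2.
With the farmer holding the right, the railroad must at least compensate total damage at k*: 60 + 115 = 175.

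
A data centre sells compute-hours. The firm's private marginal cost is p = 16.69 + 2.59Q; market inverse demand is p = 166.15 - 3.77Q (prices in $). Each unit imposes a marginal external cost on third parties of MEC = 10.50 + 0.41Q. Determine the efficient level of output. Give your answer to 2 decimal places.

Q* = 20.53

Social marginal cost = private MC + MEC = 27.19 + 3.00Q.
Set SMC = demand: 27.19 + 3.00Q = 166.15 - 3.77Q → Q* = 20.5258.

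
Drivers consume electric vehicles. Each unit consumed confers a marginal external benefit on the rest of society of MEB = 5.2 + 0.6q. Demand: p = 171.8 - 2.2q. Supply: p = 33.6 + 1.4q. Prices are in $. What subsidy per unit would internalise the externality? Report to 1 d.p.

Social marginal benefit = demand + MEB = 177.0 - 1.6q.
Set SMB = MC: 177.0 - 1.6q = 33.6 + 1.4q → q* = 47.8000.
The Pigouvian subsidy equals MEB at q*: 5.2 + 0.6×47.8000 = 33.8800.

subsidy = $33.9 per unit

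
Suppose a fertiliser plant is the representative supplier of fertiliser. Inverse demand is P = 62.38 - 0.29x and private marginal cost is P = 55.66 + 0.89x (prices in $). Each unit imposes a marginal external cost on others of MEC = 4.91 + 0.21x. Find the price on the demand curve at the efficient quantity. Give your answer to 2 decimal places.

Social marginal cost = private MC + MEC = 60.57 + 1.10x.
Set SMC = demand: 60.57 + 1.10x = 62.38 - 0.29x → x* = 1.3022.
Consumer price on the demand curve at x*: 62.38 − 0.29×1.3022 = 62.0024.

P = $62.00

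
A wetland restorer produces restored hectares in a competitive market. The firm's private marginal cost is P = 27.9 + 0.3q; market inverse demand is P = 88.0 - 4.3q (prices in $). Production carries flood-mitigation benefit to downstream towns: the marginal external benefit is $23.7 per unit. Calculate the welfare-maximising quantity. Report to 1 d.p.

q* = 18.2

Social marginal cost = private MC − MEB = 4.2 + 0.3q.
Set SMC = demand: 4.2 + 0.3q = 88.0 - 4.3q → q* = 18.2174.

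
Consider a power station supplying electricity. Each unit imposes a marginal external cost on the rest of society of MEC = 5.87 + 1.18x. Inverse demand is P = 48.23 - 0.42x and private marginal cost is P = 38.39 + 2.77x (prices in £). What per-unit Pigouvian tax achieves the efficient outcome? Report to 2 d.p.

Social marginal cost = private MC + MEC = 44.26 + 3.95x.
Set SMC = demand: 44.26 + 3.95x = 48.23 - 0.42x → x* = 0.9085.
The Pigouvian tax equals MEC at x*: 5.87 + 1.18×0.9085 = 6.9420.

tax = £6.94 per unit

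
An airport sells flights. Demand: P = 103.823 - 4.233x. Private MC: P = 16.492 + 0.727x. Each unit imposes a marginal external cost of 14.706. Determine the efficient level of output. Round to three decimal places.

x* = 14.642

Social marginal cost = private MC + MEC = 31.198 + 0.727x.
Set SMC = demand: 31.198 + 0.727x = 103.823 - 4.233x → x* = 14.6421.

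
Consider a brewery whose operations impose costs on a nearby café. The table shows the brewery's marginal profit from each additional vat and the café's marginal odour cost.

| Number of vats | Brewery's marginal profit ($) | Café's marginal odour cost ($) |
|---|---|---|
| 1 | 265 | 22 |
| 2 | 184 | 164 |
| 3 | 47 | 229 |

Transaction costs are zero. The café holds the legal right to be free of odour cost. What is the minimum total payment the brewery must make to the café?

$186

Efficient level: marginal profit ≥ marginal odour cost through level 2, so k* = 2.
With the café holding the right, the brewery must at least compensate total damage at k*: 22 + 164 = 186.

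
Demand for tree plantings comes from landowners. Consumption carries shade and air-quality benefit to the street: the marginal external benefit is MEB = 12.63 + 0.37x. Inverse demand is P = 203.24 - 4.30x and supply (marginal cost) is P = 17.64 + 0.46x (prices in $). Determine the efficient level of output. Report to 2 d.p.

Social marginal benefit = demand + MEB = 215.87 - 3.93x.
Set SMB = MC: 215.87 - 3.93x = 17.64 + 0.46x → x* = 45.1549.

x* = 45.15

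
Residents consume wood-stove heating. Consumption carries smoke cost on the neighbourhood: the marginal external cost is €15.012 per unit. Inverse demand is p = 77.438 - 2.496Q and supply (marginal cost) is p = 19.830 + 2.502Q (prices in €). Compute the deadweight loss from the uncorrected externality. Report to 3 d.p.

Market equilibrium (private): 19.830 + 2.502Q = 77.438 - 2.496Q → Q_m = 11.5262.
Social marginal benefit = demand − MEC = 62.426 - 2.496Q.
Set SMB = MC: 62.426 - 2.496Q = 19.830 + 2.502Q → Q* = 8.5226.
Height of the DWL triangle at Q_m is MC(Q_m) − SMB(Q_m) = MEC(Q_m) = 15.0120.
DWL = ½ × 3.0036 × 15.0120 = 22.5450.

DWL = €22.545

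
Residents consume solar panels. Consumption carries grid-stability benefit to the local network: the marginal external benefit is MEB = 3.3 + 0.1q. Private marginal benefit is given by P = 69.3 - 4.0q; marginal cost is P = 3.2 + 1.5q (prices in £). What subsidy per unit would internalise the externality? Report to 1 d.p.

subsidy = £4.6 per unit

Social marginal benefit = demand + MEB = 72.6 - 3.9q.
Set SMB = MC: 72.6 - 3.9q = 3.2 + 1.5q → q* = 12.8519.
The Pigouvian subsidy equals MEB at q*: 3.3 + 0.1×12.8519 = 4.5852.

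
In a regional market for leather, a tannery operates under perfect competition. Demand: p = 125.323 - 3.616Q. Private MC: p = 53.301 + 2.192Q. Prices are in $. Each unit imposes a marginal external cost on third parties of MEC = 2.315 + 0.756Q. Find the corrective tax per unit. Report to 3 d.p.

tax = $10.343 per unit

Social marginal cost = private MC + MEC = 55.616 + 2.948Q.
Set SMC = demand: 55.616 + 2.948Q = 125.323 - 3.616Q → Q* = 10.6196.
The Pigouvian tax equals MEC at Q*: 2.315 + 0.756×10.6196 = 10.3434.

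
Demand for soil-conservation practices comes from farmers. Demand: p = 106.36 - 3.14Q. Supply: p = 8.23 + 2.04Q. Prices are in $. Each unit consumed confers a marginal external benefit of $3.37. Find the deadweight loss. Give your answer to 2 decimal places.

Market equilibrium (private): 8.23 + 2.04Q = 106.36 - 3.14Q → Q_m = 18.9440.
Social marginal benefit = demand + MEB = 109.73 - 3.14Q.
Set SMB = MC: 109.73 - 3.14Q = 8.23 + 2.04Q → Q* = 19.5946.
Height of the DWL triangle at Q_m is SMB(Q_m) − MC(Q_m) = MEB(Q_m) = 3.3700.
DWL = ½ × 0.6506 × 3.3700 = 1.0963.

DWL = $1.10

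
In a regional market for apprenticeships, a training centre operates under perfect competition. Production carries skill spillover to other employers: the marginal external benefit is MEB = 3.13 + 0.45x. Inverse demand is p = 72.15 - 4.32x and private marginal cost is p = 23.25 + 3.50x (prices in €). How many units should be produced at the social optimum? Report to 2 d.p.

x* = 7.06

Social marginal cost = private MC − MEB = 20.12 + 3.05x.
Set SMC = demand: 20.12 + 3.05x = 72.15 - 4.32x → x* = 7.0597.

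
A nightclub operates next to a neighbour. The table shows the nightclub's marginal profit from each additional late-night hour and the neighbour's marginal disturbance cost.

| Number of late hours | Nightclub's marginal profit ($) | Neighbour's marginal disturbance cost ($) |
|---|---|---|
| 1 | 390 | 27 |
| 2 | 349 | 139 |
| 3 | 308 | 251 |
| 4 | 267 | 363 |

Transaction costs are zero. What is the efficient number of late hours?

3

Bargaining reaches the level where marginal profit last exceeds marginal disturbance cost.
That holds through level 3 (308 ≥ 251) but not at 4 (267 < 363).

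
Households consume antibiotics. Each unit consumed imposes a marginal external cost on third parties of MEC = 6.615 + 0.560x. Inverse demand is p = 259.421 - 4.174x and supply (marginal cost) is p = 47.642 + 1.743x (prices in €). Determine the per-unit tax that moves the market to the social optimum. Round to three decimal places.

tax = €24.353 per unit

Social marginal benefit = demand − MEC = 252.806 - 4.734x.
Set SMB = MC: 252.806 - 4.734x = 47.642 + 1.743x → x* = 31.6758.
The Pigouvian tax equals MEC at x*: 6.615 + 0.560×31.6758 = 24.3534.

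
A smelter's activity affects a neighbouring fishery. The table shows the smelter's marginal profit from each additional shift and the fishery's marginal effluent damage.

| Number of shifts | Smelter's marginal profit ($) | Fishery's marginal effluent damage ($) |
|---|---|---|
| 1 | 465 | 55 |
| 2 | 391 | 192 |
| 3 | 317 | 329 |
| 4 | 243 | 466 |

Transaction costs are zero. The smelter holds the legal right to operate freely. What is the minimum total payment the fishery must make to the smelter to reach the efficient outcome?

$560

Left alone the smelter would choose level 4 (marginal profit stays positive).
Efficient level: k* = 2 (marginal profit ≥ marginal effluent damage through 2).
The fishery must at least cover the smelter's forgone profit from cutting 4→2: 317 + 243 = 560.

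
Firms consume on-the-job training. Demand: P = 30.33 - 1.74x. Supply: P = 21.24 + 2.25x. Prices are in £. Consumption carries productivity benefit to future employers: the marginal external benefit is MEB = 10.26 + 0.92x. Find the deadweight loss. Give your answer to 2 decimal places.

DWL = £24.86

Market equilibrium (private): 21.24 + 2.25x = 30.33 - 1.74x → x_m = 2.2782.
Social marginal benefit = demand + MEB = 40.59 - 0.82x.
Set SMB = MC: 40.59 - 0.82x = 21.24 + 2.25x → x* = 6.3029.
The loss is the area between SMB and MC from x* to x_m; with linear curves that's a triangle of height MEB(x_m).
DWL = ½ × 4.0247 × 12.3559 = 24.8644.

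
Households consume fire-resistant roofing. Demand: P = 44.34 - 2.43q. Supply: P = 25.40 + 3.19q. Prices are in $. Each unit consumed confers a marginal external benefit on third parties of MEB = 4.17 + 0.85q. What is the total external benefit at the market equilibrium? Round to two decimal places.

Market equilibrium (private): 25.40 + 3.19q = 44.34 - 2.43q → q_m = 3.3701.
Total external benefit = ∫₀^{q_m} (4.17 + 0.85q) dq = 4.17×3.3701 + ½×0.85×3.3701² = 18.8803.

$18.88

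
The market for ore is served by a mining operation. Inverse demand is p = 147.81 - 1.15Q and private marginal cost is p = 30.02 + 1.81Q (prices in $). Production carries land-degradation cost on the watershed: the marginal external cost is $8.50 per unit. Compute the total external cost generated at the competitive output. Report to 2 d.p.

$338.25

Market equilibrium (private): 30.02 + 1.81Q = 147.81 - 1.15Q → Q_m = 39.7939.
Total external cost = MEC × Q_m = 8.50 × 39.7939 = 338.2482.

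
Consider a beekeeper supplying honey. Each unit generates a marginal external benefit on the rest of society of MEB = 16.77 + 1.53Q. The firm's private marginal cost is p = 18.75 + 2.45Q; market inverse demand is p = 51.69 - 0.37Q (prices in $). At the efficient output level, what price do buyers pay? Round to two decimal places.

P = $37.43

Social marginal cost = private MC − MEB = 1.98 + 0.92Q.
Set SMC = demand: 1.98 + 0.92Q = 51.69 - 0.37Q → Q* = 38.5349.
Consumer price on the demand curve at Q*: 51.69 − 0.37×38.5349 = 37.4321.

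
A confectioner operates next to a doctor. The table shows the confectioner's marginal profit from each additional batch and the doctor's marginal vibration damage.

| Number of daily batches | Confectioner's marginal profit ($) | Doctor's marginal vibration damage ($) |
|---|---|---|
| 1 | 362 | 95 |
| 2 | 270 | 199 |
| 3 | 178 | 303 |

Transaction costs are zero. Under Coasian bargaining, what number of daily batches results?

2

Bargaining reaches the level where marginal profit last exceeds marginal vibration damage.
That holds through level 2 (270 ≥ 199) but not at 3 (178 < 303).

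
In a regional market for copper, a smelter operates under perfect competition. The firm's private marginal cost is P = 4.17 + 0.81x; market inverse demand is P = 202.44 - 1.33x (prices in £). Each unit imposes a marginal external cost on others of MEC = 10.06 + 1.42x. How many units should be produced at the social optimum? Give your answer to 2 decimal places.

Social marginal cost = private MC + MEC = 14.23 + 2.23x.
Set SMC = demand: 14.23 + 2.23x = 202.44 - 1.33x → x* = 52.8680.

x* = 52.87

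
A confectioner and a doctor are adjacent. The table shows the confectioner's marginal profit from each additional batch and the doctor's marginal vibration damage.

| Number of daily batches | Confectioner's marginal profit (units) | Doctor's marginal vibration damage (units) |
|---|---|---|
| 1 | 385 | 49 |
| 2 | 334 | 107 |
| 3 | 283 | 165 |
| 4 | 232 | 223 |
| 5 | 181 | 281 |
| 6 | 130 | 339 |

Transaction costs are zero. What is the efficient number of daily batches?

Bargaining reaches the level where marginal profit last exceeds marginal vibration damage.
That holds through level 4 (232 ≥ 223) but not at 5 (181 < 281).

4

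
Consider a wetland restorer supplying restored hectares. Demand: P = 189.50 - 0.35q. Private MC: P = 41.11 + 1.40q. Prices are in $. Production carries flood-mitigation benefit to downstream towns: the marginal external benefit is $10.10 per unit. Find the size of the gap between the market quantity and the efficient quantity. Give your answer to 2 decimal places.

5.77 units

Market equilibrium (private): 41.11 + 1.40q = 189.50 - 0.35q → q_m = 84.7943.
Social marginal cost = private MC − MEB = 31.01 + 1.40q.
Set SMC = demand: 31.01 + 1.40q = 189.50 - 0.35q → q* = 90.5657.
Gap = |84.7943 − 90.5657| = 5.7714.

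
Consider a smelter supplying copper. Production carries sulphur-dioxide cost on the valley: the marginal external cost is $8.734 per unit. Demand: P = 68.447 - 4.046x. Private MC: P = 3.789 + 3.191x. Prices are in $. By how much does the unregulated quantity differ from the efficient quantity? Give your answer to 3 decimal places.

Market equilibrium (private): 3.789 + 3.191x = 68.447 - 4.046x → x_m = 8.9344.
Social marginal cost = private MC + MEC = 12.523 + 3.191x.
Set SMC = demand: 12.523 + 3.191x = 68.447 - 4.046x → x* = 7.7275.
Gap = |8.9344 − 7.7275| = 1.2069.

1.207 units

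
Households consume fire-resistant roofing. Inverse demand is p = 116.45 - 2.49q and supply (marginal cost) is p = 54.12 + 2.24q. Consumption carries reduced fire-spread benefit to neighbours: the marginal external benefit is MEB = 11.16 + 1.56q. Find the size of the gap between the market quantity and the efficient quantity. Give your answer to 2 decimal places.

10.01 units

Market equilibrium (private): 54.12 + 2.24q = 116.45 - 2.49q → q_m = 13.1776.
Social marginal benefit = demand + MEB = 127.61 - 0.93q.
Set SMB = MC: 127.61 - 0.93q = 54.12 + 2.24q → q* = 23.1830.
Gap = |13.1776 − 23.1830| = 10.0054.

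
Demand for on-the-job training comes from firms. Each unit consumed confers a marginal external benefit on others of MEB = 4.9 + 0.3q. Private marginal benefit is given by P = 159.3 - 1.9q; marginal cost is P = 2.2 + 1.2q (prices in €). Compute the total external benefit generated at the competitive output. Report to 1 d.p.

€633.5

Market equilibrium (private): 2.2 + 1.2q = 159.3 - 1.9q → q_m = 50.6774.
Total external benefit = ∫₀^{q_m} (4.9 + 0.3q) dq = 4.9×50.6774 + ½×0.3×50.6774² = 633.5491.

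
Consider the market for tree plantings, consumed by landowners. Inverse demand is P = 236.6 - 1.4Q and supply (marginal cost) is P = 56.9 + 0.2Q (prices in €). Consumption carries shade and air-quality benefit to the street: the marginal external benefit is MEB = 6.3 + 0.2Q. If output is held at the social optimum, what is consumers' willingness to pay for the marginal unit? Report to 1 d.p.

P = €50.6

Social marginal benefit = demand + MEB = 242.9 - 1.2Q.
Set SMB = MC: 242.9 - 1.2Q = 56.9 + 0.2Q → Q* = 132.8571.
Consumer price on the demand curve at Q*: 236.6 − 1.4×132.8571 = 50.6001.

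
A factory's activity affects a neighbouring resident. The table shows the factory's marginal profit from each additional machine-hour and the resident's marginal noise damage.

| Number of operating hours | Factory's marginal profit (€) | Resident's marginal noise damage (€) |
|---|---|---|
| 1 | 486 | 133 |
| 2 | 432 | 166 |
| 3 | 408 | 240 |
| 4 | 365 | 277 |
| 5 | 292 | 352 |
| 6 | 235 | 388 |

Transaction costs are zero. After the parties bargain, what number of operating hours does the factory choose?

4

Bargaining reaches the level where marginal profit last exceeds marginal noise damage.
That holds through level 4 (365 ≥ 277) but not at 5 (292 < 352).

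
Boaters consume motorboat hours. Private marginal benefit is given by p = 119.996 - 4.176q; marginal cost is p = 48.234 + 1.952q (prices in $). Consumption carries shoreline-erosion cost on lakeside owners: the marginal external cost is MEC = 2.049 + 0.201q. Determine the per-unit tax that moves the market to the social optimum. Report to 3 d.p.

Social marginal benefit = demand − MEC = 117.947 - 4.377q.
Set SMB = MC: 117.947 - 4.377q = 48.234 + 1.952q → q* = 11.0149.
The Pigouvian tax equals MEC at q*: 2.049 + 0.201×11.0149 = 4.2630.

tax = $4.263 per unit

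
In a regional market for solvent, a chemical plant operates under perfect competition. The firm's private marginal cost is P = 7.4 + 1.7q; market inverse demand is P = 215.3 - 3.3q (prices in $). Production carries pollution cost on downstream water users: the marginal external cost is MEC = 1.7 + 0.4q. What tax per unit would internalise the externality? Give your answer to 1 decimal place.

Social marginal cost = private MC + MEC = 9.1 + 2.1q.
Set SMC = demand: 9.1 + 2.1q = 215.3 - 3.3q → q* = 38.1852.
The Pigouvian tax equals MEC at q*: 1.7 + 0.4×38.1852 = 16.9741.

tax = $17.0 per unit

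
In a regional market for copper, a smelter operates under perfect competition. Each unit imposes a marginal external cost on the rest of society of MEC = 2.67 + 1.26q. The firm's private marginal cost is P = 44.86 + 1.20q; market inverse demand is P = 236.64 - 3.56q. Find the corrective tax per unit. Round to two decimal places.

Social marginal cost = private MC + MEC = 47.53 + 2.46q.
Set SMC = demand: 47.53 + 2.46q = 236.64 - 3.56q → q* = 31.4136.
The Pigouvian tax equals MEC at q*: 2.67 + 1.26×31.4136 = 42.2511.

tax = 42.25 per unit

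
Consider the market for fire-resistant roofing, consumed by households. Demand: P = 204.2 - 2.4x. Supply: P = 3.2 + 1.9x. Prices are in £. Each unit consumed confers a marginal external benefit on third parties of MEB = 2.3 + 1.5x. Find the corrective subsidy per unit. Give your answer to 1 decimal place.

subsidy = £111.2 per unit

Social marginal benefit = demand + MEB = 206.5 - 0.9x.
Set SMB = MC: 206.5 - 0.9x = 3.2 + 1.9x → x* = 72.6071.
The Pigouvian subsidy equals MEB at x*: 2.3 + 1.5×72.6071 = 111.2107.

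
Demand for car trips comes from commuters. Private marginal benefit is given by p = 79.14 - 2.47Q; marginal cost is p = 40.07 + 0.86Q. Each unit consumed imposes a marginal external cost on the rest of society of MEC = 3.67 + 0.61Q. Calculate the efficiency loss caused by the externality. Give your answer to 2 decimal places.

DWL = 14.88

Market equilibrium (private): 40.07 + 0.86Q = 79.14 - 2.47Q → Q_m = 11.7327.
Social marginal benefit = demand − MEC = 75.47 - 3.08Q.
Set SMB = MC: 75.47 - 3.08Q = 40.07 + 0.86Q → Q* = 8.9848.
Between Q* and Q_m the wedge MC − SMB runs linearly from 0 to MEC(Q_m), so the loss is a triangle.
DWL = ½ × 2.7479 × 10.8270 = 14.8758.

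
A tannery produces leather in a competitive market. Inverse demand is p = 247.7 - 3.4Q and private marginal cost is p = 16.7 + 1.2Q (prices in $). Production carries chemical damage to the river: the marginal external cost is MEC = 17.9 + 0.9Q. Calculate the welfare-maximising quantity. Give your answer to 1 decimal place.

Q* = 38.7

Social marginal cost = private MC + MEC = 34.6 + 2.1Q.
Set SMC = demand: 34.6 + 2.1Q = 247.7 - 3.4Q → Q* = 38.7455.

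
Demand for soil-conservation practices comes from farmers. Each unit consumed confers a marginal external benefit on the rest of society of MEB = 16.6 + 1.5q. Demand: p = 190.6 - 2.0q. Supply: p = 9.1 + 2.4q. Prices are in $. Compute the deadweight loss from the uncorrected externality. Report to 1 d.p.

DWL = $1061.8

Market equilibrium (private): 9.1 + 2.4q = 190.6 - 2.0q → q_m = 41.2500.
Social marginal benefit = demand + MEB = 207.2 - 0.5q.
Set SMB = MC: 207.2 - 0.5q = 9.1 + 2.4q → q* = 68.3103.
Between q* and q_m the wedge SMB − MC runs linearly from 0 to MEB(q_m), so the loss is a triangle.
DWL = ½ × 27.0603 × 78.4750 = 1061.7785.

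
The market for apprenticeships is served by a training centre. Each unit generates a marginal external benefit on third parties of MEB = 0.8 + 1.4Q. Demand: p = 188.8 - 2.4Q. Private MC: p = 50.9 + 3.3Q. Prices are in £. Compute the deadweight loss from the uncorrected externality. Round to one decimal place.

Market equilibrium (private): 50.9 + 3.3Q = 188.8 - 2.4Q → Q_m = 24.1930.
Social marginal cost = private MC − MEB = 50.1 + 1.9Q.
Set SMC = demand: 50.1 + 1.9Q = 188.8 - 2.4Q → Q* = 32.2558.
Between Q* and Q_m the wedge demand − SMC runs linearly from 0 to MEB(Q_m), so the loss is a triangle.
DWL = ½ × 8.0628 × 34.6702 = 139.7694.

DWL = £139.8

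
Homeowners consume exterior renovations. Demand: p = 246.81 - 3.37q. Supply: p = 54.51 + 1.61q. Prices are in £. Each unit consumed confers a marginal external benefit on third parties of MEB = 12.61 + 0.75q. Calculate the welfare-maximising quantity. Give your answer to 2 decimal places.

Social marginal benefit = demand + MEB = 259.42 - 2.62q.
Set SMB = MC: 259.42 - 2.62q = 54.51 + 1.61q → q* = 48.4421.

q* = 48.44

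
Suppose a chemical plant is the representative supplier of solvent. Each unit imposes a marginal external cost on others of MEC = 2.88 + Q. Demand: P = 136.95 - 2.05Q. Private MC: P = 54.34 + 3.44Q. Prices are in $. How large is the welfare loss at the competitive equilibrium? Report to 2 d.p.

Market equilibrium (private): 54.34 + 3.44Q = 136.95 - 2.05Q → Q_m = 15.0474.
Social marginal cost = private MC + MEC = 57.22 + 4.44Q.
Set SMC = demand: 57.22 + 4.44Q = 136.95 - 2.05Q → Q* = 12.2851.
The loss is the area between SMC and demand from Q* to Q_m; with linear curves that's a triangle of height MEC(Q_m).
DWL = ½ × 2.7623 × 17.9274 = 24.7604.

DWL = $24.76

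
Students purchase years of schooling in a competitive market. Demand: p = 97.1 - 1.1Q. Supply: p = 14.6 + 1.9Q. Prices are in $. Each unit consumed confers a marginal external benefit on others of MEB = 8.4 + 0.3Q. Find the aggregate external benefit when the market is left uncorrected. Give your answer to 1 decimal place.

$344.4

Market equilibrium (private): 14.6 + 1.9Q = 97.1 - 1.1Q → Q_m = 27.5000.
Total external benefit = ∫₀^{Q_m} (8.4 + 0.3Q) dQ = 8.4×27.5000 + ½×0.3×27.5000² = 344.4375.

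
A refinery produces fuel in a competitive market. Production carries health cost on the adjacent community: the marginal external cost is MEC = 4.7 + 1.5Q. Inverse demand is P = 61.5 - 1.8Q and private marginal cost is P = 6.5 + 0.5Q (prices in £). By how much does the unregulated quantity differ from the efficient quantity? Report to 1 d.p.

Market equilibrium (private): 6.5 + 0.5Q = 61.5 - 1.8Q → Q_m = 23.9130.
Social marginal cost = private MC + MEC = 11.2 + 2.0Q.
Set SMC = demand: 11.2 + 2.0Q = 61.5 - 1.8Q → Q* = 13.2368.
Gap = |23.9130 − 13.2368| = 10.6762.

10.7 units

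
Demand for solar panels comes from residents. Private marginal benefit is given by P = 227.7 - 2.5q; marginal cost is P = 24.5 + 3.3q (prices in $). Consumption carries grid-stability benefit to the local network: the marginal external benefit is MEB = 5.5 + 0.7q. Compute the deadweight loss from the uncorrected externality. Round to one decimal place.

Market equilibrium (private): 24.5 + 3.3q = 227.7 - 2.5q → q_m = 35.0345.
Social marginal benefit = demand + MEB = 233.2 - 1.8q.
Set SMB = MC: 233.2 - 1.8q = 24.5 + 3.3q → q* = 40.9216.
The welfare-loss triangle has base |q_m − q*| and height MEB(q_m) (the vertical gap between SMB and MC is zero at q* and MEB at q_m).
DWL = ½ × 5.8871 × 30.0241 = 88.3774.

DWL = $88.4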